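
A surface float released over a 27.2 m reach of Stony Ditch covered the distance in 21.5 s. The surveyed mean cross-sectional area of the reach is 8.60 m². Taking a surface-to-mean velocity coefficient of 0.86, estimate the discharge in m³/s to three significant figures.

v_surface = L / t̄ = 27.2 / 21.5 = 1.265 m/s
v_mean = 0.86 × 1.265 = 1.088 m/s
Q = A × v_mean = 8.60 × 1.088 = 9.357 m³/s

9.36 m³/s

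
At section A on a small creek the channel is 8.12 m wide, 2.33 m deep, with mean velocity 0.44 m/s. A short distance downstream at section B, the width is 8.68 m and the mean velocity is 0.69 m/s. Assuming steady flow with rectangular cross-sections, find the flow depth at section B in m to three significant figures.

Q = A₁V₁ = (8.12×2.33) × 0.44 = 8.325 m³/s
d₂ = Q/(b₂ V₂) = 8.325/(8.68×0.69) = 1.390 m

1.39 m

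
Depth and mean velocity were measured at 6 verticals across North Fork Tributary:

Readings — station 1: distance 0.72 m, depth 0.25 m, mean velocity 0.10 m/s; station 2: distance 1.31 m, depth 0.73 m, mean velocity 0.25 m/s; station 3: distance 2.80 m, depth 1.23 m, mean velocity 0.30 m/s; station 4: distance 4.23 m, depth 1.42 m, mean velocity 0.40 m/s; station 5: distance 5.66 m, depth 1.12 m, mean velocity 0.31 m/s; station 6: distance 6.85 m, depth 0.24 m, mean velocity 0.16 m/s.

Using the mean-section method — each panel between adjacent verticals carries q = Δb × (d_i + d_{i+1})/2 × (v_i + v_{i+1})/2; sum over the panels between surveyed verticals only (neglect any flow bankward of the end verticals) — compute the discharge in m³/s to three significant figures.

1.95 m³/s

Panel 1-2: Δb = 0.59 m, d̄ = (0.25+0.73)/2 = 0.49, v̄ = (0.10+0.25)/2 = 0.175 → q = 0.59×0.49×0.175 = 0.05059 m³/s
Panel 2-3: Δb = 1.49 m, d̄ = (0.73+1.23)/2 = 0.98, v̄ = (0.25+0.30)/2 = 0.275 → q = 1.49×0.98×0.275 = 0.4016 m³/s
Panel 3-4: Δb = 1.43 m, d̄ = (1.23+1.42)/2 = 1.325, v̄ = (0.30+0.40)/2 = 0.35 → q = 1.43×1.325×0.35 = 0.6632 m³/s
Panel 4-5: Δb = 1.43 m, d̄ = (1.42+1.12)/2 = 1.27, v̄ = (0.40+0.31)/2 = 0.355 → q = 1.43×1.27×0.355 = 0.6447 m³/s
Panel 5-6: Δb = 1.19 m, d̄ = (1.12+0.24)/2 = 0.68, v̄ = (0.31+0.16)/2 = 0.235 → q = 1.19×0.68×0.235 = 0.1902 m³/s
Q = Σ q = 1.950 m³/s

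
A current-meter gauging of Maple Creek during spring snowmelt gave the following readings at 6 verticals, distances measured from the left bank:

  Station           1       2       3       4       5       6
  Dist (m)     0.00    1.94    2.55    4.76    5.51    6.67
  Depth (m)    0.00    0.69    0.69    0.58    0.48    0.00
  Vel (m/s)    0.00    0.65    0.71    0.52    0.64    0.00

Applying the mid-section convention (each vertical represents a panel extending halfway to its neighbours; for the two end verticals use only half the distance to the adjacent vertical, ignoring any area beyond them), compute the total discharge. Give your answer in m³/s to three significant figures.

2.00 m³/s

w_2 = (2.55 − 0.00)/2 = 1.275 m; q_2 = 0.65 × 0.69 × 1.275 = 0.5718 m³/s
w_3 = (4.76 − 1.94)/2 = 1.41 m; q_3 = 0.71 × 0.69 × 1.41 = 0.6908 m³/s
w_4 = (5.51 − 2.55)/2 = 1.48 m; q_4 = 0.52 × 0.58 × 1.48 = 0.4464 m³/s
w_5 = (6.67 − 4.76)/2 = 0.955 m; q_5 = 0.64 × 0.48 × 0.955 = 0.2934 m³/s
Stations 1, 6 contribute zero (depth or velocity is 0).
Q = Σ qᵢ = 2.002 m³/s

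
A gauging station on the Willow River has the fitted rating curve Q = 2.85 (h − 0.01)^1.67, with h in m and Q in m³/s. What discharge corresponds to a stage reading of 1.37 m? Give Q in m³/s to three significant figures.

Q = 2.85 × (1.37 − 0.01)^1.67 = 2.85 × 1.36^1.67 = 4.763 m³/s

4.76 m³/s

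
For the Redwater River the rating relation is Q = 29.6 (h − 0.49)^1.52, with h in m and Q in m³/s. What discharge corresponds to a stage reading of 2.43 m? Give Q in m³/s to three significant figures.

81.0 m³/s

Q = 29.6 × (2.43 − 0.49)^1.52 = 29.6 × 1.94^1.52 = 81.05 m³/s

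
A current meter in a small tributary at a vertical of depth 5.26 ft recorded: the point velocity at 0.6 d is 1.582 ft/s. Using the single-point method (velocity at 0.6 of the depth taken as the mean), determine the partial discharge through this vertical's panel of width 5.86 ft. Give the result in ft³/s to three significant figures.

v̄ = v₀.₆ = 1.582 ft/s
q = v̄ × d × w = 1.582 × 5.26 × 5.86 = 48.76 ft³/s

48.8 ft³/s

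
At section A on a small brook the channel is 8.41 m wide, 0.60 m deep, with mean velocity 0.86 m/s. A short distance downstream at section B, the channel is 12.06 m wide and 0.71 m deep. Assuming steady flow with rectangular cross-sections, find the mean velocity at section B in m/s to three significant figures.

0.507 m/s

Q = A₁V₁ = (8.41×0.60) × 0.86 = 4.340 m³/s
A₂ = 12.06 × 0.71 = 8.563 m²
V₂ = Q/A₂ = 4.340/8.563 = 0.5068 m/s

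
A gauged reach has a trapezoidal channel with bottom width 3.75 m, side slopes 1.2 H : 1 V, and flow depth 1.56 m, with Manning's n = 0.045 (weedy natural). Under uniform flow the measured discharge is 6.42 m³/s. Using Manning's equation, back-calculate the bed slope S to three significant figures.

A = (b + z·y)·y = (3.75 + 1.2×1.56)×1.56 = 8.770 m²
P = b + 2y√(1+z²) = 3.75 + 2×1.56×√(1+1.2²) = 8.624 m
R = A/P = 8.770/8.624 = 1.017 m
S = (Q·n / (1·A·R^(2/3)))² = (6.42×0.045 / (1×8.770×1.011))² = 0.001061

0.00106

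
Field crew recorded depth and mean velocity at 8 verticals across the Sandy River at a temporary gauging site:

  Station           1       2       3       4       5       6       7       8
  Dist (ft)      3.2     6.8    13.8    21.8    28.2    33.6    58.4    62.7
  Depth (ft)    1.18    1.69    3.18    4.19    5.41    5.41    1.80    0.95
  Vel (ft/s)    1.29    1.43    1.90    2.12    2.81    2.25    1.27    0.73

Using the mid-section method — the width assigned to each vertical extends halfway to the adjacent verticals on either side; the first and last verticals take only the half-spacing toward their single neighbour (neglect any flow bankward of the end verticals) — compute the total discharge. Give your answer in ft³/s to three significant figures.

w_1 = (6.8 − 3.2)/2 = 1.8 ft; q_1 = 1.29 × 1.18 × 1.8 = 2.740 ft³/s
w_2 = (13.8 − 3.2)/2 = 5.3 ft; q_2 = 1.43 × 1.69 × 5.3 = 12.81 ft³/s
w_3 = (21.8 − 6.8)/2 = 7.5 ft; q_3 = 1.90 × 3.18 × 7.5 = 45.32 ft³/s
w_4 = (28.2 − 13.8)/2 = 7.2 ft; q_4 = 2.12 × 4.19 × 7.2 = 63.96 ft³/s
w_5 = (33.6 − 21.8)/2 = 5.9 ft; q_5 = 2.81 × 5.41 × 5.9 = 89.69 ft³/s
w_6 = (58.4 − 28.2)/2 = 15.1 ft; q_6 = 2.25 × 5.41 × 15.1 = 183.8 ft³/s
w_7 = (62.7 − 33.6)/2 = 14.55 ft; q_7 = 1.27 × 1.80 × 14.55 = 33.26 ft³/s
w_8 = (62.7 − 58.4)/2 = 2.15 ft; q_8 = 0.73 × 0.95 × 2.15 = 1.491 ft³/s
Q = Σ qᵢ = 433.1 ft³/s

433 ft³/s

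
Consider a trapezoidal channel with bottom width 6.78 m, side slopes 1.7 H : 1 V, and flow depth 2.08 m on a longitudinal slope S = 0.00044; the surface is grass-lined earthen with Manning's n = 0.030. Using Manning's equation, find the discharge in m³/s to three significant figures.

19.1 m³/s

A = (b + z·y)·y = (6.78 + 1.7×2.08)×2.08 = 21.46 m²
P = b + 2y√(1+z²) = 6.78 + 2×2.08×√(1+1.7²) = 14.98 m
R = A/P = 21.46/14.98 = 1.432 m
Q = (1/n)·A·R^(2/3)·S^(1/2) = (1/0.030) × 21.46 × 1.432^(2/3) × 0.00044^(1/2) = 19.06 m³/s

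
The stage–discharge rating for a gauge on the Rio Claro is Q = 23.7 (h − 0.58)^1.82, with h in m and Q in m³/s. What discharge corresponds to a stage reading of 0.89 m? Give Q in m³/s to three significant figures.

Q = 23.7 × (0.89 − 0.58)^1.82 = 23.7 × 0.31^1.82 = 2.812 m³/s

2.81 m³/s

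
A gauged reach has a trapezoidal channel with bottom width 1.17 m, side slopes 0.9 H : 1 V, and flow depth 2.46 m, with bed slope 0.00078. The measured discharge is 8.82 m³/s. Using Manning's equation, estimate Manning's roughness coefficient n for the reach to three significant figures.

A = (b + z·y)·y = (1.17 + 0.9×2.46)×2.46 = 8.325 m²
P = b + 2y√(1+z²) = 1.17 + 2×2.46×√(1+0.9²) = 7.789 m
R = A/P = 8.325/7.789 = 1.069 m
n = (1/Q)·A·R^(2/3)·S^(1/2) = (1/8.82) × 8.325 × 1.045 × 0.02793 = 0.02755

0.0276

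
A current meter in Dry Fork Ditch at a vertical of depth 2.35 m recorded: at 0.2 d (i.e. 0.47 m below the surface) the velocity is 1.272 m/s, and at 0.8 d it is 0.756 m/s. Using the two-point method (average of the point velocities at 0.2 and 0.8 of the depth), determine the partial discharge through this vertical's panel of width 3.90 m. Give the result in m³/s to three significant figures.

9.29 m³/s

v̄ = (1.272 + 0.756) / 2 = 1.014 m/s
q = v̄ × d × w = 1.014 × 2.35 × 3.90 = 9.293 m³/s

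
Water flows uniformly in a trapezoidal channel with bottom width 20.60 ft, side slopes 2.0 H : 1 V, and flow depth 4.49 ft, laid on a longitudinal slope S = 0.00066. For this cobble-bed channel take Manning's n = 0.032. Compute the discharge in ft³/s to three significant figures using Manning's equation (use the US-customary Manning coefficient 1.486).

A = (b + z·y)·y = (20.60 + 2.0×4.49)×4.49 = 132.8 ft²
P = b + 2y√(1+z²) = 20.60 + 2×4.49×√(1+2.0²) = 40.68 ft
R = A/P = 132.8/40.68 = 3.265 ft
Q = (1.486/n)·A·R^(2/3)·S^(1/2) = (1.486/0.032) × 132.8 × 3.265^(2/3) × 0.00066^(1/2) = 348.7 ft³/s

349 ft³/s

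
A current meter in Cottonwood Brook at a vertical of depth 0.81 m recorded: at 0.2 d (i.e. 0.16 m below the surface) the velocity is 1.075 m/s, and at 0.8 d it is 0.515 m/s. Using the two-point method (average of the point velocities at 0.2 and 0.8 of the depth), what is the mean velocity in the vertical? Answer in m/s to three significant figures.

0.795 m/s

v̄ = (1.075 + 0.515) / 2 = 0.7950 m/s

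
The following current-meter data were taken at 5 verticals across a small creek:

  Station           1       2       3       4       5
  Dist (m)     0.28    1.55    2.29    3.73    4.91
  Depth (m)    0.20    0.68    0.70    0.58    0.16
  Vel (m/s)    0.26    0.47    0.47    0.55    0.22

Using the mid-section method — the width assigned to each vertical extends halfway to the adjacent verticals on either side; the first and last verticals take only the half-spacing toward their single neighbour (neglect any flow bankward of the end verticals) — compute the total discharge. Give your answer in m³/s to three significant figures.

1.15 m³/s

w_1 = (1.55 − 0.28)/2 = 0.635 m; q_1 = 0.26 × 0.20 × 0.635 = 0.03302 m³/s
w_2 = (2.29 − 0.28)/2 = 1.005 m; q_2 = 0.47 × 0.68 × 1.005 = 0.3212 m³/s
w_3 = (3.73 − 1.55)/2 = 1.09 m; q_3 = 0.47 × 0.70 × 1.09 = 0.3586 m³/s
w_4 = (4.91 − 2.29)/2 = 1.31 m; q_4 = 0.55 × 0.58 × 1.31 = 0.4179 m³/s
w_5 = (4.91 − 3.73)/2 = 0.59 m; q_5 = 0.22 × 0.16 × 0.59 = 0.02077 m³/s
Q = Σ qᵢ = 1.151 m³/s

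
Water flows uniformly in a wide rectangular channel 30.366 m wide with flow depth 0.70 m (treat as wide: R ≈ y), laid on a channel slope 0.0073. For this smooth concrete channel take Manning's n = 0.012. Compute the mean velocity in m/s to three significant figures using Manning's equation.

A = b·y = 30.366 × 0.70 = 21.26 m²
Wide channel: R ≈ y = 0.70 m
Q = (1/n)·A·R^(2/3)·S^(1/2) = (1/0.012) × 21.26 × 0.7000^(2/3) × 0.0073^(1/2) = 119.3 m³/s
V = Q/A = 119.3/21.26 = 5.613 m/s

5.61 m/s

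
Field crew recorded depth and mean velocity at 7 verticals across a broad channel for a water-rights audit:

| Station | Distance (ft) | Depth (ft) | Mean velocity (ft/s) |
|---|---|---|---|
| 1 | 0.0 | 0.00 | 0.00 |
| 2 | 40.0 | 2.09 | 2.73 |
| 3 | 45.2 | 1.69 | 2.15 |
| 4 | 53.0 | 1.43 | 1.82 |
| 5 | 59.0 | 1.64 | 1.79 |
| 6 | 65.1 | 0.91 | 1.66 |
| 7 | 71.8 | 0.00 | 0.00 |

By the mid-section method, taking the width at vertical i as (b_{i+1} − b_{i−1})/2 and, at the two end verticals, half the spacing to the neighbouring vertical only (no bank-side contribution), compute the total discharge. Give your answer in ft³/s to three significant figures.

198 ft³/s

w_2 = (45.2 − 0.0)/2 = 22.6 ft; q_2 = 2.73 × 2.09 × 22.6 = 128.9 ft³/s
w_3 = (53.0 − 40.0)/2 = 6.5 ft; q_3 = 2.15 × 1.69 × 6.5 = 23.62 ft³/s
w_4 = (59.0 − 45.2)/2 = 6.9 ft; q_4 = 1.82 × 1.43 × 6.9 = 17.96 ft³/s
w_5 = (65.1 − 53.0)/2 = 6.05 ft; q_5 = 1.79 × 1.64 × 6.05 = 17.76 ft³/s
w_6 = (71.8 − 59.0)/2 = 6.4 ft; q_6 = 1.66 × 0.91 × 6.4 = 9.668 ft³/s
Stations 1, 7 contribute zero (depth or velocity is 0).
Q = Σ qᵢ = 198.0 ft³/s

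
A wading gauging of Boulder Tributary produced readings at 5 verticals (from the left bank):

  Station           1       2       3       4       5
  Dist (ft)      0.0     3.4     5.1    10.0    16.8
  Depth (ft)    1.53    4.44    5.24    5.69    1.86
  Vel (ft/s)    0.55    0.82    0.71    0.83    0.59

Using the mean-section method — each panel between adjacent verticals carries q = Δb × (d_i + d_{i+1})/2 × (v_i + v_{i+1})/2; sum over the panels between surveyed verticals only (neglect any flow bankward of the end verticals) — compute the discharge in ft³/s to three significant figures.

Panel 1-2: Δb = 3.4 ft, d̄ = (1.53+4.44)/2 = 2.985, v̄ = (0.55+0.82)/2 = 0.685 → q = 3.4×2.985×0.685 = 6.952 ft³/s
Panel 2-3: Δb = 1.7 ft, d̄ = (4.44+5.24)/2 = 4.84, v̄ = (0.82+0.71)/2 = 0.765 → q = 1.7×4.84×0.765 = 6.294 ft³/s
Panel 3-4: Δb = 4.9 ft, d̄ = (5.24+5.69)/2 = 5.465, v̄ = (0.71+0.83)/2 = 0.77 → q = 4.9×5.465×0.77 = 20.62 ft³/s
Panel 4-5: Δb = 6.8 ft, d̄ = (5.69+1.86)/2 = 3.775, v̄ = (0.83+0.59)/2 = 0.71 → q = 6.8×3.775×0.71 = 18.23 ft³/s
Q = Σ q = 52.09 ft³/s

52.1 ft³/s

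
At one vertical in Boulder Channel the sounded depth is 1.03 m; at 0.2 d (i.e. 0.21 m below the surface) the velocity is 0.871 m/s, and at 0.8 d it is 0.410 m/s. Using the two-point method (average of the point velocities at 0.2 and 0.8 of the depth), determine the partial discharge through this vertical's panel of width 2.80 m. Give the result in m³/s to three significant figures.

1.85 m³/s

v̄ = (0.871 + 0.410) / 2 = 0.6405 m/s
q = v̄ × d × w = 0.6405 × 1.03 × 2.80 = 1.847 m³/s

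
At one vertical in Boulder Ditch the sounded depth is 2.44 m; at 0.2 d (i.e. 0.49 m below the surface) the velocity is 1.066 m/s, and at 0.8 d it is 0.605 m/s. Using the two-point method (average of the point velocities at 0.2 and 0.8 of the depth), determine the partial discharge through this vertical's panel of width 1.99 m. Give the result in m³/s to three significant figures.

v̄ = (1.066 + 0.605) / 2 = 0.8355 m/s
q = v̄ × d × w = 0.8355 × 2.44 × 1.99 = 4.057 m³/s

4.06 m³/s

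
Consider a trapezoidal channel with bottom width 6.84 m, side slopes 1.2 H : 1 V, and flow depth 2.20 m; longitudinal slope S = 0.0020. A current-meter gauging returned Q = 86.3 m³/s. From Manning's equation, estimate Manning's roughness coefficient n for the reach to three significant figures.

A = (b + z·y)·y = (6.84 + 1.2×2.20)×2.20 = 20.86 m²
P = b + 2y√(1+z²) = 6.84 + 2×2.20×√(1+1.2²) = 13.71 m
R = A/P = 20.86/13.71 = 1.521 m
n = (1/Q)·A·R^(2/3)·S^(1/2) = (1/86.3) × 20.86 × 1.323 × 0.04472 = 0.01429

0.0143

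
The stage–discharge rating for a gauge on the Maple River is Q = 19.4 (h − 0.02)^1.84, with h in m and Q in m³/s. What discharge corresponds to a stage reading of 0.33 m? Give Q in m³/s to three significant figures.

Q = 19.4 × (0.33 − 0.02)^1.84 = 19.4 × 0.31^1.84 = 2.249 m³/s

2.25 m³/s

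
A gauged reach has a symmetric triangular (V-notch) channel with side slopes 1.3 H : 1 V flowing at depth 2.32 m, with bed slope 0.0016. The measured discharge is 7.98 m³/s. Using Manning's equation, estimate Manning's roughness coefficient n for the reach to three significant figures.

0.0332

A = z·y² = 1.3×2.32² = 6.997 m²
P = 2y√(1+z²) = 2×2.32×√(1+1.3²) = 7.610 m
R = A/P = 6.997/7.610 = 0.9194 m
n = (1/Q)·A·R^(2/3)·S^(1/2) = (1/7.98) × 6.997 × 0.9455 × 0.04000 = 0.03316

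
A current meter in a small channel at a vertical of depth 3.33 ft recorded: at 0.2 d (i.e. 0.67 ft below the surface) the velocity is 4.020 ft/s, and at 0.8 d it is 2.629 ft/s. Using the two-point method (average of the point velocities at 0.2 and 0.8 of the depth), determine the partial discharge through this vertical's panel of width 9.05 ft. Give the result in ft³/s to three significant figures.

v̄ = (4.020 + 2.629) / 2 = 3.325 ft/s
q = v̄ × d × w = 3.325 × 3.33 × 9.05 = 100.2 ft³/s

100 ft³/s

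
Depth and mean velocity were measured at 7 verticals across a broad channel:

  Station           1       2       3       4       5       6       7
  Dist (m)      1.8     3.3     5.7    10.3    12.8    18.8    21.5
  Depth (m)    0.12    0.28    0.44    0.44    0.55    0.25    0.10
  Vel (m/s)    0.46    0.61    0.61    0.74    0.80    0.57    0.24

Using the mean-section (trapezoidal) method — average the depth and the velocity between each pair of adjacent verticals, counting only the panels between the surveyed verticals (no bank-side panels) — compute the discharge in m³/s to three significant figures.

Panel 1-2: Δb = 1.5 m, d̄ = (0.12+0.28)/2 = 0.2, v̄ = (0.46+0.61)/2 = 0.535 → q = 1.5×0.2×0.535 = 0.1605 m³/s
Panel 2-3: Δb = 2.4 m, d̄ = (0.28+0.44)/2 = 0.36, v̄ = (0.61+0.61)/2 = 0.61 → q = 2.4×0.36×0.61 = 0.5270 m³/s
Panel 3-4: Δb = 4.6 m, d̄ = (0.44+0.44)/2 = 0.44, v̄ = (0.61+0.74)/2 = 0.675 → q = 4.6×0.44×0.675 = 1.366 m³/s
Panel 4-5: Δb = 2.5 m, d̄ = (0.44+0.55)/2 = 0.495, v̄ = (0.74+0.80)/2 = 0.77 → q = 2.5×0.495×0.77 = 0.9529 m³/s
Panel 5-6: Δb = 6 m, d̄ = (0.55+0.25)/2 = 0.4, v̄ = (0.80+0.57)/2 = 0.685 → q = 6×0.4×0.685 = 1.644 m³/s
Panel 6-7: Δb = 2.7 m, d̄ = (0.25+0.10)/2 = 0.175, v̄ = (0.57+0.24)/2 = 0.405 → q = 2.7×0.175×0.405 = 0.1914 m³/s
Q = Σ q = 4.842 m³/s

4.84 m³/s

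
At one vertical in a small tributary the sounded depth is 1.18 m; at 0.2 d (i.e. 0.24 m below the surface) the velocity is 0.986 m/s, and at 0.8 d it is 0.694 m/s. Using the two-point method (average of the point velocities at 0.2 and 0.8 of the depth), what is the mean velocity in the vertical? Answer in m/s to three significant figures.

0.840 m/s

v̄ = (0.986 + 0.694) / 2 = 0.8400 m/s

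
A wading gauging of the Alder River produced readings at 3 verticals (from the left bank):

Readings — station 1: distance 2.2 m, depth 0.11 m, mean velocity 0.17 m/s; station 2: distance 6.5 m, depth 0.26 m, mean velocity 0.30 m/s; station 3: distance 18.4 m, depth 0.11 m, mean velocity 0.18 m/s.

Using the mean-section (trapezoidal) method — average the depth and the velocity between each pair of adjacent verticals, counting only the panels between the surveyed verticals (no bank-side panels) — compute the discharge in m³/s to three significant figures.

0.715 m³/s

Panel 1-2: Δb = 4.3 m, d̄ = (0.11+0.26)/2 = 0.185, v̄ = (0.17+0.30)/2 = 0.235 → q = 4.3×0.185×0.235 = 0.1869 m³/s
Panel 2-3: Δb = 11.9 m, d̄ = (0.26+0.11)/2 = 0.185, v̄ = (0.30+0.18)/2 = 0.24 → q = 11.9×0.185×0.24 = 0.5284 m³/s
Q = Σ q = 0.7153 m³/s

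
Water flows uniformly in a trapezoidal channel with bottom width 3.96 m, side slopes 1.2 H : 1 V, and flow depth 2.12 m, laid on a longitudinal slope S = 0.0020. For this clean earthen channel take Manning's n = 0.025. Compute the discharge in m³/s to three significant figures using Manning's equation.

A = (b + z·y)·y = (3.96 + 1.2×2.12)×2.12 = 13.79 m²
P = b + 2y√(1+z²) = 3.96 + 2×2.12×√(1+1.2²) = 10.58 m
R = A/P = 13.79/10.58 = 1.303 m
Q = (1/n)·A·R^(2/3)·S^(1/2) = (1/0.025) × 13.79 × 1.303^(2/3) × 0.0020^(1/2) = 29.42 m³/s

29.4 m³/s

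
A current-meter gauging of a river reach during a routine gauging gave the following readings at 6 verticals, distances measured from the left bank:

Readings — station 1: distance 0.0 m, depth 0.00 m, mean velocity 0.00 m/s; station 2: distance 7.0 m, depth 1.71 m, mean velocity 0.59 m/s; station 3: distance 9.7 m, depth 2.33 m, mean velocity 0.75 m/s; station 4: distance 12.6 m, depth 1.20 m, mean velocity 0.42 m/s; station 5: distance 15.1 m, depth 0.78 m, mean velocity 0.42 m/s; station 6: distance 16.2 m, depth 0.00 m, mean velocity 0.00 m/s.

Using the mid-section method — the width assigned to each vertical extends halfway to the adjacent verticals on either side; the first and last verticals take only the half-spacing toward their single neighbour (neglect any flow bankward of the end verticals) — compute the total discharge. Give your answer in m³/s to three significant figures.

w_2 = (9.7 − 0.0)/2 = 4.85 m; q_2 = 0.59 × 1.71 × 4.85 = 4.893 m³/s
w_3 = (12.6 − 7.0)/2 = 2.8 m; q_3 = 0.75 × 2.33 × 2.8 = 4.893 m³/s
w_4 = (15.1 − 9.7)/2 = 2.7 m; q_4 = 0.42 × 1.20 × 2.7 = 1.361 m³/s
w_5 = (16.2 − 12.6)/2 = 1.8 m; q_5 = 0.42 × 0.78 × 1.8 = 0.5897 m³/s
Stations 1, 6 contribute zero (depth or velocity is 0).
Q = Σ qᵢ = 11.74 m³/s

11.7 m³/s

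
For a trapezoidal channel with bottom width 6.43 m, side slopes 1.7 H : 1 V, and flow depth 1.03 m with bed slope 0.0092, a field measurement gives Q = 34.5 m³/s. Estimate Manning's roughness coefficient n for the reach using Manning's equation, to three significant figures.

0.0202

A = (b + z·y)·y = (6.43 + 1.7×1.03)×1.03 = 8.426 m²
P = b + 2y√(1+z²) = 6.43 + 2×1.03×√(1+1.7²) = 10.49 m
R = A/P = 8.426/10.49 = 0.8031 m
n = (1/Q)·A·R^(2/3)·S^(1/2) = (1/34.5) × 8.426 × 0.8640 × 0.09592 = 0.02024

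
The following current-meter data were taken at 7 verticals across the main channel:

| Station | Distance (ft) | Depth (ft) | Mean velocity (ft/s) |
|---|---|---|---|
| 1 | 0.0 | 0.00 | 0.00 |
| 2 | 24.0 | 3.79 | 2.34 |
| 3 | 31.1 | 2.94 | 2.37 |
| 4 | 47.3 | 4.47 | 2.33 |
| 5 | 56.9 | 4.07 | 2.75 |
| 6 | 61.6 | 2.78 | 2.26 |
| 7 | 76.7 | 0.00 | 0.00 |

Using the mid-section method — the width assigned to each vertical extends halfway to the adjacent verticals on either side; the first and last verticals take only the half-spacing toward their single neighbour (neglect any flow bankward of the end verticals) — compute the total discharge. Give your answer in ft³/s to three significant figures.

w_2 = (31.1 − 0.0)/2 = 15.55 ft; q_2 = 2.34 × 3.79 × 15.55 = 137.9 ft³/s
w_3 = (47.3 − 24.0)/2 = 11.65 ft; q_3 = 2.37 × 2.94 × 11.65 = 81.17 ft³/s
w_4 = (56.9 − 31.1)/2 = 12.9 ft; q_4 = 2.33 × 4.47 × 12.9 = 134.4 ft³/s
w_5 = (61.6 − 47.3)/2 = 7.15 ft; q_5 = 2.75 × 4.07 × 7.15 = 80.03 ft³/s
w_6 = (76.7 − 56.9)/2 = 9.9 ft; q_6 = 2.26 × 2.78 × 9.9 = 62.20 ft³/s
Stations 1, 7 contribute zero (depth or velocity is 0).
Q = Σ qᵢ = 495.7 ft³/s

496 ft³/s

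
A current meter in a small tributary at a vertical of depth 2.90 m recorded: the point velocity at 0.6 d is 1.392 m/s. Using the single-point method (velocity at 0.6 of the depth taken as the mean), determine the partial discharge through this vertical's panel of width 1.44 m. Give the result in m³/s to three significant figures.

5.81 m³/s

v̄ = v₀.₆ = 1.392 m/s
q = v̄ × d × w = 1.392 × 2.90 × 1.44 = 5.813 m³/s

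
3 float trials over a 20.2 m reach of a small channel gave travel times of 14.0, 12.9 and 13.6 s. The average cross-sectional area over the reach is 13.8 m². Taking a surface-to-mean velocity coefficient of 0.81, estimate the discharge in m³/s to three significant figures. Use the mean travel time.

t̄ = (14.0 + 12.9 + 13.6) / 3 = 13.5 s
v_surface = L / t̄ = 20.2 / 13.5 = 1.496 m/s
v_mean = 0.81 × 1.496 = 1.212 m/s
Q = A × v_mean = 13.8 × 1.212 = 16.73 m³/s

16.7 m³/s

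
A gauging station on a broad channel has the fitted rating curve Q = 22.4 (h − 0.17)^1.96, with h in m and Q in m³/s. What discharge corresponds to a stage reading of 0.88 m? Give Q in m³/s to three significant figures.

11.4 m³/s

Q = 22.4 × (0.88 − 0.17)^1.96 = 22.4 × 0.71^1.96 = 11.45 m³/s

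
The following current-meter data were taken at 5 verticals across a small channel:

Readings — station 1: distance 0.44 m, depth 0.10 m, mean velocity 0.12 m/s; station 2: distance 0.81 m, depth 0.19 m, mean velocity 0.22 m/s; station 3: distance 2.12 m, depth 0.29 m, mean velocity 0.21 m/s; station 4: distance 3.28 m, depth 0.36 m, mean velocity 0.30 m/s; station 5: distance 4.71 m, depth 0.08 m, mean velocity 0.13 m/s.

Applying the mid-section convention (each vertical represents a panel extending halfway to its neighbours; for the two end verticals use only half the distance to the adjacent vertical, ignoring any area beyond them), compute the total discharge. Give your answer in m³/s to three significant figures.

0.260 m³/s

w_1 = (0.81 − 0.44)/2 = 0.185 m; q_1 = 0.12 × 0.10 × 0.185 = 0.002220 m³/s
w_2 = (2.12 − 0.44)/2 = 0.84 m; q_2 = 0.22 × 0.19 × 0.84 = 0.03511 m³/s
w_3 = (3.28 − 0.81)/2 = 1.235 m; q_3 = 0.21 × 0.29 × 1.235 = 0.07521 m³/s
w_4 = (4.71 − 2.12)/2 = 1.295 m; q_4 = 0.30 × 0.36 × 1.295 = 0.1399 m³/s
w_5 = (4.71 − 3.28)/2 = 0.715 m; q_5 = 0.13 × 0.08 × 0.715 = 0.007436 m³/s
Q = Σ qᵢ = 0.2598 m³/s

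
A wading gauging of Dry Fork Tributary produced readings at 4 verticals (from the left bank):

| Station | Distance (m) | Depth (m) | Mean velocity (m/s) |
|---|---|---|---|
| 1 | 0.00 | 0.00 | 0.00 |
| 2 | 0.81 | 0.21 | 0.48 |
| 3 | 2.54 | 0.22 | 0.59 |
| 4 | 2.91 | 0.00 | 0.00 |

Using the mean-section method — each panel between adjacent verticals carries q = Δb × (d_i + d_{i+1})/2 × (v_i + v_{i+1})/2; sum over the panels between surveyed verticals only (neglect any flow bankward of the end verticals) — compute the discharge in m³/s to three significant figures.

Panel 1-2: Δb = 0.81 m, d̄ = (0.00+0.21)/2 = 0.105, v̄ = (0.00+0.48)/2 = 0.24 → q = 0.81×0.105×0.24 = 0.02041 m³/s
Panel 2-3: Δb = 1.73 m, d̄ = (0.21+0.22)/2 = 0.215, v̄ = (0.48+0.59)/2 = 0.535 → q = 1.73×0.215×0.535 = 0.1990 m³/s
Panel 3-4: Δb = 0.37 m, d̄ = (0.22+0.00)/2 = 0.11, v̄ = (0.59+0.00)/2 = 0.295 → q = 0.37×0.11×0.295 = 0.01201 m³/s
Q = Σ q = 0.2314 m³/s

0.231 m³/s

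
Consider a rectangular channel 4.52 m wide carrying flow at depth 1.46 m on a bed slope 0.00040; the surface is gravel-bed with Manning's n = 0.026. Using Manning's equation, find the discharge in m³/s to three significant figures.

4.69 m³/s

A = b·y = 4.52 × 1.46 = 6.599 m²
P = b + 2y = 4.52 + 2×1.46 = 7.440 m
R = A/P = 6.599/7.440 = 0.8870 m
Q = (1/n)·A·R^(2/3)·S^(1/2) = (1/0.026) × 6.599 × 0.8870^(2/3) × 0.00040^(1/2) = 4.686 m³/s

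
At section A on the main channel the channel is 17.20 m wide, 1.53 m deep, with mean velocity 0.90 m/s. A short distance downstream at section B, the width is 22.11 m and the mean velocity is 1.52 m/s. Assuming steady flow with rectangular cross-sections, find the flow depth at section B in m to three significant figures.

Q = A₁V₁ = (17.20×1.53) × 0.90 = 23.68 m³/s
d₂ = Q/(b₂ V₂) = 23.68/(22.11×1.52) = 0.7047 m

0.705 m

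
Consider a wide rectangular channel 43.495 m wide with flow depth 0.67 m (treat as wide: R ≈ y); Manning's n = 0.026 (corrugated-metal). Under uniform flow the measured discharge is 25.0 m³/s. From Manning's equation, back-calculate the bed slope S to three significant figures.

0.000849

A = b·y = 43.495 × 0.67 = 29.14 m²
Wide channel: R ≈ y = 0.67 m
S = (Q·n / (1·A·R^(2/3)))² = (25.0×0.026 / (1×29.14×0.7657))² = 0.0008486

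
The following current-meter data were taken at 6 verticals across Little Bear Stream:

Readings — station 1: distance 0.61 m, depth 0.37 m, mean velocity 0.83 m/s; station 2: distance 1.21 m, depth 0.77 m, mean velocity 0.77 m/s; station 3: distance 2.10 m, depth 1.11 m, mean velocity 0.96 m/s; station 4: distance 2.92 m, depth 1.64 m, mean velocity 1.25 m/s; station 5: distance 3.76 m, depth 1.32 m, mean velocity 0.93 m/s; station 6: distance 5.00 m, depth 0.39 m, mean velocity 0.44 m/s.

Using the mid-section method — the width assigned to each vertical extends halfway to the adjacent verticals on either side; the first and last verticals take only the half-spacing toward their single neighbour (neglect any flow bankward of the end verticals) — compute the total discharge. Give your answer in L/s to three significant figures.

4530 L/s

w_1 = (1.21 − 0.61)/2 = 0.3 m; q_1 = 0.83 × 0.37 × 0.3 = 0.09213 m³/s
w_2 = (2.10 − 0.61)/2 = 0.745 m; q_2 = 0.77 × 0.77 × 0.745 = 0.4417 m³/s
w_3 = (2.92 − 1.21)/2 = 0.855 m; q_3 = 0.96 × 1.11 × 0.855 = 0.9111 m³/s
w_4 = (3.76 − 2.10)/2 = 0.83 m; q_4 = 1.25 × 1.64 × 0.83 = 1.702 m³/s
w_5 = (5.00 − 2.92)/2 = 1.04 m; q_5 = 0.93 × 1.32 × 1.04 = 1.277 m³/s
w_6 = (5.00 − 3.76)/2 = 0.62 m; q_6 = 0.44 × 0.39 × 0.62 = 0.1064 m³/s
Q = Σ qᵢ = 4.530 m³/s
= 4.530 × 1000 = 4530 L/s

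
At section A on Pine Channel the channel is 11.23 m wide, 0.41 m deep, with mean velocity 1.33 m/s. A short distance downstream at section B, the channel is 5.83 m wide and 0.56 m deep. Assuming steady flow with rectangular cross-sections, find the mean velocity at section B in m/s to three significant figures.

Q = A₁V₁ = (11.23×0.41) × 1.33 = 6.124 m³/s
A₂ = 5.83 × 0.56 = 3.265 m²
V₂ = Q/A₂ = 6.124/3.265 = 1.876 m/s

1.88 m/s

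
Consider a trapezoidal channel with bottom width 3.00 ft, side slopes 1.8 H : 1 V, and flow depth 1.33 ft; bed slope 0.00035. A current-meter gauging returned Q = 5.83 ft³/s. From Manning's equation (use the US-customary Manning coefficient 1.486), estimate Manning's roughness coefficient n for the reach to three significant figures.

0.0306

A = (b + z·y)·y = (3.00 + 1.8×1.33)×1.33 = 7.174 ft²
P = b + 2y√(1+z²) = 3.00 + 2×1.33×√(1+1.8²) = 8.477 ft
R = A/P = 7.174/8.477 = 0.8463 ft
n = (1.486/Q)·A·R^(2/3)·S^(1/2) = (1.486/5.83) × 7.174 × 0.8947 × 0.01871 = 0.03061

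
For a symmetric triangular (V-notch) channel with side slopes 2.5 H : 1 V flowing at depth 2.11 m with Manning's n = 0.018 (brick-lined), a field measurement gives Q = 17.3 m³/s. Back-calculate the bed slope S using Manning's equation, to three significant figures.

A = z·y² = 2.5×2.11² = 11.13 m²
P = 2y√(1+z²) = 2×2.11×√(1+2.5²) = 11.36 m
R = A/P = 11.13/11.36 = 0.9795 m
S = (Q·n / (1·A·R^(2/3)))² = (17.3×0.018 / (1×11.13×0.9863))² = 0.0008046

0.000805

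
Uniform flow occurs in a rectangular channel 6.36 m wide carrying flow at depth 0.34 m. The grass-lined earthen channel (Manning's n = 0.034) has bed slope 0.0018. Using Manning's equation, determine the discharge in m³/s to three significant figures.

1.23 m³/s

A = b·y = 6.36 × 0.34 = 2.162 m²
P = b + 2y = 6.36 + 2×0.34 = 7.040 m
R = A/P = 2.162/7.040 = 0.3072 m
Q = (1/n)·A·R^(2/3)·S^(1/2) = (1/0.034) × 2.162 × 0.3072^(2/3) × 0.0018^(1/2) = 1.228 m³/s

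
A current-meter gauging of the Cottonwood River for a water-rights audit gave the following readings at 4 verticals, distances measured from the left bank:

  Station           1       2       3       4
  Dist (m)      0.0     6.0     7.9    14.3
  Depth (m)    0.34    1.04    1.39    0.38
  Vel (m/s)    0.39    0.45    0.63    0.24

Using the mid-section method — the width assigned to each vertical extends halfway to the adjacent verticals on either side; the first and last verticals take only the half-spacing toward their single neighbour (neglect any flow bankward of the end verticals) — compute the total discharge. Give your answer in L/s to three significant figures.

6170 L/s

w_1 = (6.0 − 0.0)/2 = 3 m; q_1 = 0.39 × 0.34 × 3 = 0.3978 m³/s
w_2 = (7.9 − 0.0)/2 = 3.95 m; q_2 = 0.45 × 1.04 × 3.95 = 1.849 m³/s
w_3 = (14.3 − 6.0)/2 = 4.15 m; q_3 = 0.63 × 1.39 × 4.15 = 3.634 m³/s
w_4 = (14.3 − 7.9)/2 = 3.2 m; q_4 = 0.24 × 0.38 × 3.2 = 0.2918 m³/s
Q = Σ qᵢ = 6.172 m³/s
= 6.172 × 1000 = 6172 L/s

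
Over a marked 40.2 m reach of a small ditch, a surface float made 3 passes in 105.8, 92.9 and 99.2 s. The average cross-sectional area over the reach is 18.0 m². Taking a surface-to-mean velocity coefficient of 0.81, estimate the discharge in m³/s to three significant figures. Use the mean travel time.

5.90 m³/s

t̄ = (105.8 + 92.9 + 99.2) / 3 = 99.3 s
v_surface = L / t̄ = 40.2 / 99.3 = 0.4048 m/s
v_mean = 0.81 × 0.4048 = 0.3279 m/s
Q = A × v_mean = 18.0 × 0.3279 = 5.902 m³/s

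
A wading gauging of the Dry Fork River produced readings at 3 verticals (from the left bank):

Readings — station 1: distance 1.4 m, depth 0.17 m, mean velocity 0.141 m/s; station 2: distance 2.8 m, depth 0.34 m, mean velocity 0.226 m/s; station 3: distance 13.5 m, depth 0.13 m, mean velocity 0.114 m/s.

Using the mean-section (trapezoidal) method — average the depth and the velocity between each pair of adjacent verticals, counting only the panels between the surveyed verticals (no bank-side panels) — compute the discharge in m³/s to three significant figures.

Panel 1-2: Δb = 1.4 m, d̄ = (0.17+0.34)/2 = 0.255, v̄ = (0.141+0.226)/2 = 0.1835 → q = 1.4×0.255×0.1835 = 0.06551 m³/s
Panel 2-3: Δb = 10.7 m, d̄ = (0.34+0.13)/2 = 0.235, v̄ = (0.226+0.114)/2 = 0.17 → q = 10.7×0.235×0.17 = 0.4275 m³/s
Q = Σ q = 0.4930 m³/s

0.493 m³/s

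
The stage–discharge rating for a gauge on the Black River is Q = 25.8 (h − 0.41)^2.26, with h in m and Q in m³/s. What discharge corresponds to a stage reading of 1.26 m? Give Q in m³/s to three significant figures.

17.9 m³/s

Q = 25.8 × (1.26 − 0.41)^2.26 = 25.8 × 0.85^2.26 = 17.87 m³/s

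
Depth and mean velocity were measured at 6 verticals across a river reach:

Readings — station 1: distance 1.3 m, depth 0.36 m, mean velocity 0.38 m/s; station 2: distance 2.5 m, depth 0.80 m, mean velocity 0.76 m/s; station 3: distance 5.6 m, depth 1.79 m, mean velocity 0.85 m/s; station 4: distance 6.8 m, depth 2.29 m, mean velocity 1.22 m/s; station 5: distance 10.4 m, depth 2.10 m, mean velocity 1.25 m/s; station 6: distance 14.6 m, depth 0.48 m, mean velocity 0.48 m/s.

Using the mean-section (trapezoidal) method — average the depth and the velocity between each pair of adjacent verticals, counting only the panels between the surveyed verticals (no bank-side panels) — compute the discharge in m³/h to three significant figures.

74200 m³/h

Panel 1-2: Δb = 1.2 m, d̄ = (0.36+0.80)/2 = 0.58, v̄ = (0.38+0.76)/2 = 0.57 → q = 1.2×0.58×0.57 = 0.3967 m³/s
Panel 2-3: Δb = 3.1 m, d̄ = (0.80+1.79)/2 = 1.295, v̄ = (0.76+0.85)/2 = 0.805 → q = 3.1×1.295×0.805 = 3.232 m³/s
Panel 3-4: Δb = 1.2 m, d̄ = (1.79+2.29)/2 = 2.04, v̄ = (0.85+1.22)/2 = 1.035 → q = 1.2×2.04×1.035 = 2.534 m³/s
Panel 4-5: Δb = 3.6 m, d̄ = (2.29+2.10)/2 = 2.195, v̄ = (1.22+1.25)/2 = 1.235 → q = 3.6×2.195×1.235 = 9.759 m³/s
Panel 5-6: Δb = 4.2 m, d̄ = (2.10+0.48)/2 = 1.29, v̄ = (1.25+0.48)/2 = 0.865 → q = 4.2×1.29×0.865 = 4.687 m³/s
Q = Σ q = 20.61 m³/s
= 20.61 × 3600 = 74190 m³/h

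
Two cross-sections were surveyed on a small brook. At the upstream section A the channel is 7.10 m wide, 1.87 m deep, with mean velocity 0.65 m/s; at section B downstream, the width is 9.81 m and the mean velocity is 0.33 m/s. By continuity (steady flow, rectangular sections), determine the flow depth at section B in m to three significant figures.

2.67 m

Q = A₁V₁ = (7.10×1.87) × 0.65 = 8.630 m³/s
d₂ = Q/(b₂ V₂) = 8.630/(9.81×0.33) = 2.666 m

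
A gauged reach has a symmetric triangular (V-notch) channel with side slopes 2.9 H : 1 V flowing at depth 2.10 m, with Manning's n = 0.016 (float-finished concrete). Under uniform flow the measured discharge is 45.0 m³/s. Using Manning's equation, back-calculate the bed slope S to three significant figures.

0.00320

A = z·y² = 2.9×2.10² = 12.79 m²
P = 2y√(1+z²) = 2×2.10×√(1+2.9²) = 12.88 m
R = A/P = 12.79/12.88 = 0.9926 m
S = (Q·n / (1·A·R^(2/3)))² = (45.0×0.016 / (1×12.79×0.9951))² = 0.003201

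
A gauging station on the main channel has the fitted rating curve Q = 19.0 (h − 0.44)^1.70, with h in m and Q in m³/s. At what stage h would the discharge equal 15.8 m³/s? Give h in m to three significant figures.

h − h₀ = (Q/C)^(1/b) = (15.8/19.0)^(1/1.70) = 0.8972 m
h = 0.44 + 0.8972 = 1.337 m

1.34 m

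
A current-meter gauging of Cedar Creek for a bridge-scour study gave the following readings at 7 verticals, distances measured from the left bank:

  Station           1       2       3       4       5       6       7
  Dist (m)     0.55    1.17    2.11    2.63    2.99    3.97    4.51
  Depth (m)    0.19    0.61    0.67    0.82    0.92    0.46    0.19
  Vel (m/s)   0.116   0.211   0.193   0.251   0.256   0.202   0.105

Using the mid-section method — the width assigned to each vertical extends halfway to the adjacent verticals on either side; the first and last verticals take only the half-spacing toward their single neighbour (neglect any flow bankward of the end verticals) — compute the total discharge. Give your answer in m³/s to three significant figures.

w_1 = (1.17 − 0.55)/2 = 0.31 m; q_1 = 0.116 × 0.19 × 0.31 = 0.006832 m³/s
w_2 = (2.11 − 0.55)/2 = 0.78 m; q_2 = 0.211 × 0.61 × 0.78 = 0.1004 m³/s
w_3 = (2.63 − 1.17)/2 = 0.73 m; q_3 = 0.193 × 0.67 × 0.73 = 0.09440 m³/s
w_4 = (2.99 − 2.11)/2 = 0.44 m; q_4 = 0.251 × 0.82 × 0.44 = 0.09056 m³/s
w_5 = (3.97 − 2.63)/2 = 0.67 m; q_5 = 0.256 × 0.92 × 0.67 = 0.1578 m³/s
w_6 = (4.51 − 2.99)/2 = 0.76 m; q_6 = 0.202 × 0.46 × 0.76 = 0.07062 m³/s
w_7 = (4.51 − 3.97)/2 = 0.27 m; q_7 = 0.105 × 0.19 × 0.27 = 0.005387 m³/s
Q = Σ qᵢ = 0.5260 m³/s

0.526 m³/s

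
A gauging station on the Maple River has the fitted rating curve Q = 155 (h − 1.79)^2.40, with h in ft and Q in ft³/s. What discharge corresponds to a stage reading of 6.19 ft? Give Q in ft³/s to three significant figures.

Q = 155 × (6.19 − 1.79)^2.40 = 155 × 4.4^2.40 = 5428 ft³/s

5430 ft³/s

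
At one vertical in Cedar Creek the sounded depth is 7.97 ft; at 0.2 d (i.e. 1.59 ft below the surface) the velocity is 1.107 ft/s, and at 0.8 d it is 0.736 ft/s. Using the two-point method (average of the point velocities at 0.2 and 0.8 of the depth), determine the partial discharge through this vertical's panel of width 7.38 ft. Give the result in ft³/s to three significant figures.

v̄ = (1.107 + 0.736) / 2 = 0.9215 ft/s
q = v̄ × d × w = 0.9215 × 7.97 × 7.38 = 54.20 ft³/s

54.2 ft³/s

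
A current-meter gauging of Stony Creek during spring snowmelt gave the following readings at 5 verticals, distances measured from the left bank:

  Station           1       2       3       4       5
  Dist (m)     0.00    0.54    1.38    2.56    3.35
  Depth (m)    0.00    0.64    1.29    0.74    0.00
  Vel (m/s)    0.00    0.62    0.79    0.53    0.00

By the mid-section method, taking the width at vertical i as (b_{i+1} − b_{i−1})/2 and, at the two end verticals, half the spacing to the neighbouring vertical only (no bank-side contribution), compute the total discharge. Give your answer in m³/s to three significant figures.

1.69 m³/s

w_2 = (1.38 − 0.00)/2 = 0.69 m; q_2 = 0.62 × 0.64 × 0.69 = 0.2738 m³/s
w_3 = (2.56 − 0.54)/2 = 1.01 m; q_3 = 0.79 × 1.29 × 1.01 = 1.029 m³/s
w_4 = (3.35 − 1.38)/2 = 0.985 m; q_4 = 0.53 × 0.74 × 0.985 = 0.3863 m³/s
Stations 1, 5 contribute zero (depth or velocity is 0).
Q = Σ qᵢ = 1.689 m³/s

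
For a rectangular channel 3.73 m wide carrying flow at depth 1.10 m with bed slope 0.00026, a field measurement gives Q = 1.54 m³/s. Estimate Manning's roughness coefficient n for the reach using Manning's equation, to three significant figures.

A = b·y = 3.73 × 1.10 = 4.103 m²
P = b + 2y = 3.73 + 2×1.10 = 5.930 m
R = A/P = 4.103/5.930 = 0.6919 m
n = (1/Q)·A·R^(2/3)·S^(1/2) = (1/1.54) × 4.103 × 0.7823 × 0.01612 = 0.03361

0.0336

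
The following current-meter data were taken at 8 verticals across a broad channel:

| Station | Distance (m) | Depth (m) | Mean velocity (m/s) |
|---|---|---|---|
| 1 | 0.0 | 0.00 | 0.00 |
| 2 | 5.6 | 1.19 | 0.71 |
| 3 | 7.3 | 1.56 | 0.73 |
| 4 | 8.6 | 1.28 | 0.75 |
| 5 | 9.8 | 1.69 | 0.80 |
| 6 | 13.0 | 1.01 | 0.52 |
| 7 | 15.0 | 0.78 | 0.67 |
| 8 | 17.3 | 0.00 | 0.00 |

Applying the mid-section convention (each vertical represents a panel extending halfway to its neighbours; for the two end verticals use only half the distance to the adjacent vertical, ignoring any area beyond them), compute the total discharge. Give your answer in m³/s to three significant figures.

11.5 m³/s

w_2 = (7.3 − 0.0)/2 = 3.65 m; q_2 = 0.71 × 1.19 × 3.65 = 3.084 m³/s
w_3 = (8.6 − 5.6)/2 = 1.5 m; q_3 = 0.73 × 1.56 × 1.5 = 1.708 m³/s
w_4 = (9.8 − 7.3)/2 = 1.25 m; q_4 = 0.75 × 1.28 × 1.25 = 1.200 m³/s
w_5 = (13.0 − 8.6)/2 = 2.2 m; q_5 = 0.80 × 1.69 × 2.2 = 2.974 m³/s
w_6 = (15.0 − 9.8)/2 = 2.6 m; q_6 = 0.52 × 1.01 × 2.6 = 1.366 m³/s
w_7 = (17.3 − 13.0)/2 = 2.15 m; q_7 = 0.67 × 0.78 × 2.15 = 1.124 m³/s
Stations 1, 8 contribute zero (depth or velocity is 0).
Q = Σ qᵢ = 11.46 m³/s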